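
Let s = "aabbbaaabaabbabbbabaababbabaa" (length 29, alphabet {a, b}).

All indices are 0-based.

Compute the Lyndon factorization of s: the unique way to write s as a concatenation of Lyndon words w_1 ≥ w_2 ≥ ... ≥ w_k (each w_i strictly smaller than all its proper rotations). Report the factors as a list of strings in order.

emit factor 1: 'aabbb' (i=0, period=5)
emit factor 2: 'aaabaabbabbbabaababbab' (i=5, period=22)
emit factor 3: 'a' (i=27, period=1)
emit factor 4: 'a' (i=28, period=1)

["aabbb", "aaabaabbabbbabaababbab", "a", "a"]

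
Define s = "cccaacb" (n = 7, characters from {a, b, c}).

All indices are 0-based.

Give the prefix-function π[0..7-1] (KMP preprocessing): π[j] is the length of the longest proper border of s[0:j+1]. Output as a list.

π[0] = 0
j=1 s[j]='c': π[1]=1 (border 'c')
j=2 s[j]='c': π[2]=2 (border 'cc')
j=3 s[j]='a': k: 2→1→0; π[3]=0 (border '')
j=4 s[j]='a': π[4]=0 (border '')
j=5 s[j]='c': π[5]=1 (border 'c')
j=6 s[j]='b': k: 1→0; π[6]=0 (border '')

[0, 1, 2, 0, 0, 1, 0]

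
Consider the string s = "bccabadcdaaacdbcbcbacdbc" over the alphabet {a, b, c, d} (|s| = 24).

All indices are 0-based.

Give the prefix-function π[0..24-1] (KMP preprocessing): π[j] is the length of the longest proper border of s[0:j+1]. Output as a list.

π[0] = 0
j=1 s[j]='c': π[1]=0 (border '')
j=2 s[j]='c': π[2]=0 (border '')
j=3 s[j]='a': π[3]=0 (border '')
j=4 s[j]='b': π[4]=1 (border 'b')
j=5 s[j]='a': k: 1→0; π[5]=0 (border '')
j=6 s[j]='d': π[6]=0 (border '')
j=7 s[j]='c': π[7]=0 (border '')
j=8 s[j]='d': π[8]=0 (border '')
j=9 s[j]='a': π[9]=0 (border '')
j=10 s[j]='a': π[10]=0 (border '')
j=11 s[j]='a': π[11]=0 (border '')
j=12 s[j]='c': π[12]=0 (border '')
j=13 s[j]='d': π[13]=0 (border '')
j=14 s[j]='b': π[14]=1 (border 'b')
j=15 s[j]='c': π[15]=2 (border 'bc')
j=16 s[j]='b': k: 2→0; π[16]=1 (border 'b')
j=17 s[j]='c': π[17]=2 (border 'bc')
j=18 s[j]='b': k: 2→0; π[18]=1 (border 'b')
j=19 s[j]='a': k: 1→0; π[19]=0 (border '')
j=20 s[j]='c': π[20]=0 (border '')
j=21 s[j]='d': π[21]=0 (border '')
j=22 s[j]='b': π[22]=1 (border 'b')
j=23 s[j]='c': π[23]=2 (border 'bc')

[0, 0, 0, 0, 1, 0, 0, 0, 0, 0, 0, 0, 0, 0, 1, 2, 1, 2, 1, 0, 0, 0, 1, 2]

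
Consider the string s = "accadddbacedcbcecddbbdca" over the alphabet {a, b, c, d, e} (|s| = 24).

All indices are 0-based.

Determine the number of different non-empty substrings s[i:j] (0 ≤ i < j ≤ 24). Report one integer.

273

rank→(start, suffix):
  0 → (23, 'a')
  1 → (0, 'accadddbacedcbcecddbbdca')
  2 → (8, 'acedcbcecddbbdca')
  3 → (3, 'adddbacedcbcecddbbdca')
  4 → (7, 'bacedcbcecddbbdca')
  5 → (19, 'bbdca')
  6 → (13, 'bcecddbbdca')
  7 → (20, 'bdca')
  8 → (22, 'ca')
  9 → (2, 'cadddbacedcbcecddbbdca')
  10 → (12, 'cbcecddbbdca')
  11 → (1, 'ccadddbacedcbcecddbbdca')
  12 → (16, 'cddbbdca')
  13 → (14, 'cecddbbdca')
  14 → (9, 'cedcbcecddbbdca')
  15 → (6, 'dbacedcbcecddbbdca')
  16 → (18, 'dbbdca')
  17 → (21, 'dca')
  18 → (11, 'dcbcecddbbdca')
  19 → (5, 'ddbacedcbcecddbbdca')
  20 → (17, 'ddbbdca')
  21 → (4, 'dddbacedcbcecddbbdca')
  22 → (15, 'ecddbbdca')
  23 → (10, 'edcbcecddbbdca')

SA = [23, 0, 8, 3, 7, 19, 13, 20, 22, 2, 12, 1, 16, 14, 9, 6, 18, 21, 11, 5, 17, 4, 15, 10]
[i] adj suffixes → lcp
  [1] 23/0 → 1 ('a')
  [2] 0/8 → 2 ('ac')
  [3] 8/3 → 1 ('a')
  [4] 3/7 → 0 ('')
  [5] 7/19 → 1 ('b')
  [6] 19/13 → 1 ('b')
  [7] 13/20 → 1 ('b')
  [8] 20/22 → 0 ('')
  [9] 22/2 → 2 ('ca')
  [10] 2/12 → 1 ('c')
  [11] 12/1 → 1 ('c')
  [12] 1/16 → 1 ('c')
  [13] 16/14 → 1 ('c')
  [14] 14/9 → 2 ('ce')
  [15] 9/6 → 0 ('')
  [16] 6/18 → 2 ('db')
  [17] 18/21 → 1 ('d')
  [18] 21/11 → 2 ('dc')
  [19] 11/5 → 1 ('d')
  [20] 5/17 → 3 ('ddb')
  [21] 17/4 → 2 ('dd')
  [22] 4/15 → 0 ('')
  [23] 15/10 → 1 ('e')

n(n+1)/2 = 24·25/2 = 300
Σ LCP = 0 + 1 + 2 + 1 + 0 + 1 + 1 + 1 + 0 + 2 + 1 + 1 + 1 + 1 + 2 + 0 + 2 + 1 + 2 + 1 + 3 + 2 + 0 + 1 = 27
distinct = 300 − 27 = 273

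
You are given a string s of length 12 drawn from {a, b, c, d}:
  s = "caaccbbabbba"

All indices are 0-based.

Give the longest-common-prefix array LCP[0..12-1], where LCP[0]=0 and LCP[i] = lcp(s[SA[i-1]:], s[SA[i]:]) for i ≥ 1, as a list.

[0, 1, 1, 1, 0, 2, 1, 3, 2, 0, 1, 1]

rank | idx | suffix
   0 |  11 | a
   1 |   1 | aaccbbabbba
   2 |   7 | abbba
   3 |   2 | accbbabbba
   4 |  10 | ba
   5 |   6 | babbba
   6 |   9 | bba
   7 |   5 | bbabbba
   8 |   8 | bbba
   9 |   0 | caaccbbabbba
  10 |   4 | cbbabbba
  11 |   3 | ccbbabbba

SA = [11, 1, 7, 2, 10, 6, 9, 5, 8, 0, 4, 3]
[i] adj suffixes → lcp
  [1] 11/1 → 1 ('a')
  [2] 1/7 → 1 ('a')
  [3] 7/2 → 1 ('a')
  [4] 2/10 → 0 ('')
  [5] 10/6 → 2 ('ba')
  [6] 6/9 → 1 ('b')
  [7] 9/5 → 3 ('bba')
  [8] 5/8 → 2 ('bb')
  [9] 8/0 → 0 ('')
  [10] 0/4 → 1 ('c')
  [11] 4/3 → 1 ('c')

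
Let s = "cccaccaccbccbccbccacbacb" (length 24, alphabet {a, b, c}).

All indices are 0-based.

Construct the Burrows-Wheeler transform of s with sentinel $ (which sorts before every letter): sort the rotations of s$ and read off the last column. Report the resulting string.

rank  rotation                   last
    0  $cccaccaccbccbccbccacbacb  b
    1  acb$cccaccaccbccbccbccacb  b
    2  acbacb$cccaccaccbccbccbcc  c
    3  accaccbccbccbccacbacb$ccc  c
    4  accbccbccbccacbacb$cccacc  c
    5  b$cccaccaccbccbccbccacbac  c
    6  bacb$cccaccaccbccbccbccac  c
    7  bccacbacb$cccaccaccbccbcc  c
    8  bccbccacbacb$cccaccaccbcc  c
    9  bccbccbccacbacb$cccaccacc  c
   10  cacbacb$cccaccaccbccbccbc  c
   11  caccaccbccbccbccacbacb$cc  c
   12  caccbccbccbccacbacb$cccac  c
   13  cb$cccaccaccbccbccbccacba  a
   14  cbacb$cccaccaccbccbccbcca  a
   15  cbccacbacb$cccaccaccbccbc  c
   16  cbccbccacbacb$cccaccaccbc  c
   17  cbccbccbccacbacb$cccaccac  c
   18  ccacbacb$cccaccaccbccbccb  b
   19  ccaccaccbccbccbccacbacb$c  c
   20  ccaccbccbccbccacbacb$ccca  a
   21  ccbccacbacb$cccaccaccbccb  b
   22  ccbccbccacbacb$cccaccaccb  b
   23  ccbccbccbccacbacb$cccacca  a
   24  cccaccaccbccbccbccacbacb$  $

bbcccccccccccaacccbcabba$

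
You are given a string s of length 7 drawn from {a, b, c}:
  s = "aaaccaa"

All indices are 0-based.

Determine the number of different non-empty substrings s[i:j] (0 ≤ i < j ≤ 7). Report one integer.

21

rank→(start, suffix):
  0 → (6, 'a')
  1 → (5, 'aa')
  2 → (0, 'aaaccaa')
  3 → (1, 'aaccaa')
  4 → (2, 'accaa')
  5 → (4, 'caa')
  6 → (3, 'ccaa')

SA = [6, 5, 0, 1, 2, 4, 3]
[i] adj suffixes → lcp
  [1] 6/5 → 1 ('a')
  [2] 5/0 → 2 ('aa')
  [3] 0/1 → 2 ('aa')
  [4] 1/2 → 1 ('a')
  [5] 2/4 → 0 ('')
  [6] 4/3 → 1 ('c')

n(n+1)/2 = 7·8/2 = 28
Σ LCP = 0 + 1 + 2 + 2 + 1 + 0 + 1 = 7
distinct = 28 − 7 = 21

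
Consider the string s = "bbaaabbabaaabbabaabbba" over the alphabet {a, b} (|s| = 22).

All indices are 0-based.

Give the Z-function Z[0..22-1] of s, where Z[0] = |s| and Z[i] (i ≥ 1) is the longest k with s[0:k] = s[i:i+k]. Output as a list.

Z[0]=22
i=1: i≥r, start 0; Z[1]=1 scan→box=[1,2)
i=2: i≥r, start 0; Z[2]=0
i=3: i≥r, start 0; Z[3]=0
i=4: i≥r, start 0; Z[4]=0
i=5: i≥r, start 0; Z[5]=3 scan→box=[5,8)
i=6: min(r-i=2, Z[1]=1)=1; Z[6]=1
i=7: min(r-i=1, Z[2]=0)=0; Z[7]=0
i=8: i≥r, start 0; Z[8]=1 scan→box=[8,9)
i=9: i≥r, start 0; Z[9]=0
i=10: i≥r, start 0; Z[10]=0
i=11: i≥r, start 0; Z[11]=0
i=12: i≥r, start 0; Z[12]=3 scan→box=[12,15)
i=13: min(r-i=2, Z[1]=1)=1; Z[13]=1
i=14: min(r-i=1, Z[2]=0)=0; Z[14]=0
i=15: i≥r, start 0; Z[15]=1 scan→box=[15,16)
i=16: i≥r, start 0; Z[16]=0
i=17: i≥r, start 0; Z[17]=0
i=18: i≥r, start 0; Z[18]=2 scan→box=[18,20)
i=19: min(r-i=1, Z[1]=1)=1; Z[19]=3 scan→box=[19,22)
i=20: min(r-i=2, Z[1]=1)=1; Z[20]=1
i=21: min(r-i=1, Z[2]=0)=0; Z[21]=0

[22, 1, 0, 0, 0, 3, 1, 0, 1, 0, 0, 0, 3, 1, 0, 1, 0, 0, 2, 3, 1, 0]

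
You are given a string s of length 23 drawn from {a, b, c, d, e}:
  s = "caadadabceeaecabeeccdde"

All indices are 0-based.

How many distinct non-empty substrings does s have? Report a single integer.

rank→(start, suffix):
  0 → (1, 'aadadabceeaecabeeccdde')
  1 → (6, 'abceeaecabeeccdde')
  2 → (14, 'abeeccdde')
  3 → (4, 'adabceeaecabeeccdde')
  4 → (2, 'adadabceeaecabeeccdde')
  5 → (11, 'aecabeeccdde')
  6 → (7, 'bceeaecabeeccdde')
  7 → (15, 'beeccdde')
  8 → (0, 'caadadabceeaecabeeccdde')
  9 → (13, 'cabeeccdde')
  10 → (18, 'ccdde')
  11 → (19, 'cdde')
  12 → (8, 'ceeaecabeeccdde')
  13 → (5, 'dabceeaecabeeccdde')
  14 → (3, 'dadabceeaecabeeccdde')
  15 → (20, 'dde')
  16 → (21, 'de')
  17 → (22, 'e')
  18 → (10, 'eaecabeeccdde')
  19 → (12, 'ecabeeccdde')
  20 → (17, 'eccdde')
  21 → (9, 'eeaecabeeccdde')
  22 → (16, 'eeccdde')

SA = [1, 6, 14, 4, 2, 11, 7, 15, 0, 13, 18, 19, 8, 5, 3, 20, 21, 22, 10, 12, 17, 9, 16]
[i] adj suffixes → lcp
  [1] 1/6 → 1 ('a')
  [2] 6/14 → 2 ('ab')
  [3] 14/4 → 1 ('a')
  [4] 4/2 → 3 ('ada')
  [5] 2/11 → 1 ('a')
  [6] 11/7 → 0 ('')
  [7] 7/15 → 1 ('b')
  [8] 15/0 → 0 ('')
  [9] 0/13 → 2 ('ca')
  [10] 13/18 → 1 ('c')
  [11] 18/19 → 1 ('c')
  [12] 19/8 → 1 ('c')
  [13] 8/5 → 0 ('')
  [14] 5/3 → 2 ('da')
  [15] 3/20 → 1 ('d')
  [16] 20/21 → 1 ('d')
  [17] 21/22 → 0 ('')
  [18] 22/10 → 1 ('e')
  [19] 10/12 → 1 ('e')
  [20] 12/17 → 2 ('ec')
  [21] 17/9 → 1 ('e')
  [22] 9/16 → 2 ('ee')

n(n+1)/2 = 23·24/2 = 276
Σ LCP = 0 + 1 + 2 + 1 + 3 + 1 + 0 + 1 + 0 + 2 + 1 + 1 + 1 + 0 + 2 + 1 + 1 + 0 + 1 + 1 + 2 + 1 + 2 = 25
distinct = 276 − 25 = 251

251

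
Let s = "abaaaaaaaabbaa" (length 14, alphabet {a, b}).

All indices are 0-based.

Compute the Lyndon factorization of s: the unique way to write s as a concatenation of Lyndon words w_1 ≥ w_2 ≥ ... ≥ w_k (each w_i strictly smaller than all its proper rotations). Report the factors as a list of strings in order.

emit factor 1: 'ab' (i=0, period=2)
emit factor 2: 'aaaaaaaabb' (i=2, period=10)
emit factor 3: 'a' (i=12, period=1)
emit factor 4: 'a' (i=13, period=1)

["ab", "aaaaaaaabb", "a", "a"]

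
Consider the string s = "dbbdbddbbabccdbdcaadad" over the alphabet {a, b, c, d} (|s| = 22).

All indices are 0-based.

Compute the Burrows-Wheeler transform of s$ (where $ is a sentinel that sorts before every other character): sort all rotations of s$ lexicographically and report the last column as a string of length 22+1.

dcbdabddabdddbcaad$cbbb

rank  rotation                 last
    0  $dbbdbddbbabccdbdcaadad  d
    1  aadad$dbbdbddbbabccdbdc  c
    2  abccdbdcaadad$dbbdbddbb  b
    3  ad$dbbdbddbbabccdbdcaad  d
    4  adad$dbbdbddbbabccdbdca  a
    5  babccdbdcaadad$dbbdbddb  b
    6  bbabccdbdcaadad$dbbdbdd  d
    7  bbdbddbbabccdbdcaadad$d  d
    8  bccdbdcaadad$dbbdbddbba  a
    9  bdbddbbabccdbdcaadad$db  b
   10  bdcaadad$dbbdbddbbabccd  d
   11  bddbbabccdbdcaadad$dbbd  d
   12  caadad$dbbdbddbbabccdbd  d
   13  ccdbdcaadad$dbbdbddbbab  b
   14  cdbdcaadad$dbbdbddbbabc  c
   15  d$dbbdbddbbabccdbdcaada  a
   16  dad$dbbdbddbbabccdbdcaa  a
   17  dbbabccdbdcaadad$dbbdbd  d
   18  dbbdbddbbabccdbdcaadad$  $
   19  dbdcaadad$dbbdbddbbabcc  c
   20  dbddbbabccdbdcaadad$dbb  b
   21  dcaadad$dbbdbddbbabccdb  b
   22  ddbbabccdbdcaadad$dbbdb  b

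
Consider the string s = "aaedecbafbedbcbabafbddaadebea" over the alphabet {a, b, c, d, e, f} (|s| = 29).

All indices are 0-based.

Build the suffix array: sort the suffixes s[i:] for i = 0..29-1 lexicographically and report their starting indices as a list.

[28, 22, 0, 15, 23, 1, 17, 7, 14, 16, 6, 12, 19, 26, 9, 13, 5, 21, 11, 20, 24, 3, 27, 25, 4, 10, 2, 18, 8]

rank→(start, suffix):
  0 → (28, 'a')
  1 → (22, 'aadebea')
  2 → (0, 'aaedecbafbedbcbabafbddaadebea')
  3 → (15, 'abafbddaadebea')
  4 → (23, 'adebea')
  5 → (1, 'aedecbafbedbcbabafbddaadebea')
  6 → (17, 'afbddaadebea')
  7 → (7, 'afbedbcbabafbddaadebea')
  8 → (14, 'babafbddaadebea')
  9 → (16, 'bafbddaadebea')
  10 → (6, 'bafbedbcbabafbddaadebea')
  11 → (12, 'bcbabafbddaadebea')
  12 → (19, 'bddaadebea')
  13 → (26, 'bea')
  14 → (9, 'bedbcbabafbddaadebea')
  15 → (13, 'cbabafbddaadebea')
  16 → (5, 'cbafbedbcbabafbddaadebea')
  17 → (21, 'daadebea')
  18 → (11, 'dbcbabafbddaadebea')
  19 → (20, 'ddaadebea')
  20 → (24, 'debea')
  21 → (3, 'decbafbedbcbabafbddaadebea')
  22 → (27, 'ea')
  23 → (25, 'ebea')
  24 → (4, 'ecbafbedbcbabafbddaadebea')
  25 → (10, 'edbcbabafbddaadebea')
  26 → (2, 'edecbafbedbcbabafbddaadebea')
  27 → (18, 'fbddaadebea')
  28 → (8, 'fbedbcbabafbddaadebea')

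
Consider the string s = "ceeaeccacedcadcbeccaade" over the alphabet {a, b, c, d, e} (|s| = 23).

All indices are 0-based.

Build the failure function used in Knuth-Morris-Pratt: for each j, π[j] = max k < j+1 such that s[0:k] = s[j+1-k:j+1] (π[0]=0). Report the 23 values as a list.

π[0] = 0
j=1 s[j]='e': π[1]=0 (border '')
j=2 s[j]='e': π[2]=0 (border '')
j=3 s[j]='a': π[3]=0 (border '')
j=4 s[j]='e': π[4]=0 (border '')
j=5 s[j]='c': π[5]=1 (border 'c')
j=6 s[j]='c': k: 1→0; π[6]=1 (border 'c')
j=7 s[j]='a': k: 1→0; π[7]=0 (border '')
j=8 s[j]='c': π[8]=1 (border 'c')
j=9 s[j]='e': π[9]=2 (border 'ce')
j=10 s[j]='d': k: 2→0; π[10]=0 (border '')
j=11 s[j]='c': π[11]=1 (border 'c')
j=12 s[j]='a': k: 1→0; π[12]=0 (border '')
j=13 s[j]='d': π[13]=0 (border '')
j=14 s[j]='c': π[14]=1 (border 'c')
j=15 s[j]='b': k: 1→0; π[15]=0 (border '')
j=16 s[j]='e': π[16]=0 (border '')
j=17 s[j]='c': π[17]=1 (border 'c')
j=18 s[j]='c': k: 1→0; π[18]=1 (border 'c')
j=19 s[j]='a': k: 1→0; π[19]=0 (border '')
j=20 s[j]='a': π[20]=0 (border '')
j=21 s[j]='d': π[21]=0 (border '')
j=22 s[j]='e': π[22]=0 (border '')

[0, 0, 0, 0, 0, 1, 1, 0, 1, 2, 0, 1, 0, 0, 1, 0, 0, 1, 1, 0, 0, 0, 0]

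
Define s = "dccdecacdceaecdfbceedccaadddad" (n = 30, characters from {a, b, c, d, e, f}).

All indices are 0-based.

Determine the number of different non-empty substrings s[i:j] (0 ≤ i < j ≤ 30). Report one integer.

430

sorted suffixes:
  #0 SA[0]=23  'aadddad'
  #1 SA[1]=6  'acdceaecdfbceedccaadddad'
  #2 SA[2]=28  'ad'
  #3 SA[3]=24  'adddad'
  #4 SA[4]=11  'aecdfbceedccaadddad'
  #5 SA[5]=16  'bceedccaadddad'
  #6 SA[6]=22  'caadddad'
  #7 SA[7]=5  'cacdceaecdfbceedccaadddad'
  #8 SA[8]=21  'ccaadddad'
  #9 SA[9]=1  'ccdecacdceaecdfbceedccaadddad'
  #10 SA[10]=7  'cdceaecdfbceedccaadddad'
  #11 SA[11]=2  'cdecacdceaecdfbceedccaadddad'
  #12 SA[12]=13  'cdfbceedccaadddad'
  #13 SA[13]=9  'ceaecdfbceedccaadddad'
  #14 SA[14]=17  'ceedccaadddad'
  #15 SA[15]=29  'd'
  #16 SA[16]=27  'dad'
  #17 SA[17]=20  'dccaadddad'
  #18 SA[18]=0  'dccdecacdceaecdfbceedccaadddad'
  #19 SA[19]=8  'dceaecdfbceedccaadddad'
  #20 SA[20]=26  'ddad'
  #21 SA[21]=25  'dddad'
  #22 SA[22]=3  'decacdceaecdfbceedccaadddad'
  #23 SA[23]=14  'dfbceedccaadddad'
  #24 SA[24]=10  'eaecdfbceedccaadddad'
  #25 SA[25]=4  'ecacdceaecdfbceedccaadddad'
  #26 SA[26]=12  'ecdfbceedccaadddad'
  #27 SA[27]=19  'edccaadddad'
  #28 SA[28]=18  'eedccaadddad'
  #29 SA[29]=15  'fbceedccaadddad'

SA = [23, 6, 28, 24, 11, 16, 22, 5, 21, 1, 7, 2, 13, 9, 17, 29, 27, 20, 0, 8, 26, 25, 3, 14, 10, 4, 12, 19, 18, 15]
rank  pair      lcp
   1  s[23:],s[6:]  1  'a'
   2  s[6:],s[28:]  1  'a'
   3  s[28:],s[24:]  2  'ad'
   4  s[24:],s[11:]  1  'a'
   5  s[11:],s[16:]  0  ''
   6  s[16:],s[22:]  0  ''
   7  s[22:],s[5:]  2  'ca'
   8  s[5:],s[21:]  1  'c'
   9  s[21:],s[1:]  2  'cc'
  10  s[1:],s[7:]  1  'c'
  11  s[7:],s[2:]  2  'cd'
  12  s[2:],s[13:]  2  'cd'
  13  s[13:],s[9:]  1  'c'
  14  s[9:],s[17:]  2  'ce'
  15  s[17:],s[29:]  0  ''
  16  s[29:],s[27:]  1  'd'
  17  s[27:],s[20:]  1  'd'
  18  s[20:],s[0:]  3  'dcc'
  19  s[0:],s[8:]  2  'dc'
  20  s[8:],s[26:]  1  'd'
  21  s[26:],s[25:]  2  'dd'
  22  s[25:],s[3:]  1  'd'
  23  s[3:],s[14:]  1  'd'
  24  s[14:],s[10:]  0  ''
  25  s[10:],s[4:]  1  'e'
  26  s[4:],s[12:]  2  'ec'
  27  s[12:],s[19:]  1  'e'
  28  s[19:],s[18:]  1  'e'
  29  s[18:],s[15:]  0  ''

n(n+1)/2 = 30·31/2 = 465
Σ LCP = 0 + 1 + 1 + 2 + 1 + 0 + 0 + 2 + 1 + 2 + 1 + 2 + 2 + 1 + 2 + 0 + 1 + 1 + 3 + 2 + 1 + 2 + 1 + 1 + 0 + 1 + 2 + 1 + 1 + 0 = 35
distinct = 465 − 35 = 430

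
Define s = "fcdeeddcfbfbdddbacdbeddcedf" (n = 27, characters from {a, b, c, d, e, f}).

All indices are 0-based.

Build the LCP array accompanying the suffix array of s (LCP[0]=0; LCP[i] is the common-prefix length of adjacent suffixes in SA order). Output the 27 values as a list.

[0, 0, 1, 1, 1, 0, 2, 1, 1, 0, 2, 1, 2, 1, 2, 3, 2, 1, 1, 0, 4, 2, 1, 0, 1, 2, 1]

rank→(start, suffix):
  0 → (16, 'acdbeddcedf')
  1 → (15, 'bacdbeddcedf')
  2 → (11, 'bdddbacdbeddcedf')
  3 → (19, 'beddcedf')
  4 → (9, 'bfbdddbacdbeddcedf')
  5 → (17, 'cdbeddcedf')
  6 → (1, 'cdeeddcfbfbdddbacdbeddcedf')
  7 → (23, 'cedf')
  8 → (7, 'cfbfbdddbacdbeddcedf')
  9 → (14, 'dbacdbeddcedf')
  10 → (18, 'dbeddcedf')
  11 → (22, 'dcedf')
  12 → (6, 'dcfbfbdddbacdbeddcedf')
  13 → (13, 'ddbacdbeddcedf')
  14 → (21, 'ddcedf')
  15 → (5, 'ddcfbfbdddbacdbeddcedf')
  16 → (12, 'dddbacdbeddcedf')
  17 → (2, 'deeddcfbfbdddbacdbeddcedf')
  18 → (25, 'df')
  19 → (20, 'eddcedf')
  20 → (4, 'eddcfbfbdddbacdbeddcedf')
  21 → (24, 'edf')
  22 → (3, 'eeddcfbfbdddbacdbeddcedf')
  23 → (26, 'f')
  24 → (10, 'fbdddbacdbeddcedf')
  25 → (8, 'fbfbdddbacdbeddcedf')
  26 → (0, 'fcdeeddcfbfbdddbacdbeddcedf')

SA = [16, 15, 11, 19, 9, 17, 1, 23, 7, 14, 18, 22, 6, 13, 21, 5, 12, 2, 25, 20, 4, 24, 3, 26, 10, 8, 0]
i: (SA[i-1],SA[i]) lcp shared
  1: (16,15) 0 ''
  2: (15,11) 1 'b'
  3: (11,19) 1 'b'
  4: (19,9) 1 'b'
  5: (9,17) 0 ''
  6: (17,1) 2 'cd'
  7: (1,23) 1 'c'
  8: (23,7) 1 'c'
  9: (7,14) 0 ''
  10: (14,18) 2 'db'
  11: (18,22) 1 'd'
  12: (22,6) 2 'dc'
  13: (6,13) 1 'd'
  14: (13,21) 2 'dd'
  15: (21,5) 3 'ddc'
  16: (5,12) 2 'dd'
  17: (12,2) 1 'd'
  18: (2,25) 1 'd'
  19: (25,20) 0 ''
  20: (20,4) 4 'eddc'
  21: (4,24) 2 'ed'
  22: (24,3) 1 'e'
  23: (3,26) 0 ''
  24: (26,10) 1 'f'
  25: (10,8) 2 'fb'
  26: (8,0) 1 'f'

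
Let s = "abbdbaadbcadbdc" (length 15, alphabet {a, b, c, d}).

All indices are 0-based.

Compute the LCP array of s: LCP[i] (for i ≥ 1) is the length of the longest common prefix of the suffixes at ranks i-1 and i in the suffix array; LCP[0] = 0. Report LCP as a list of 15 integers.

[0, 1, 1, 3, 0, 1, 1, 1, 2, 0, 1, 0, 2, 2, 1]

rank→(start, suffix):
  0 → (5, 'aadbcadbdc')
  1 → (0, 'abbdbaadbcadbdc')
  2 → (6, 'adbcadbdc')
  3 → (10, 'adbdc')
  4 → (4, 'baadbcadbdc')
  5 → (1, 'bbdbaadbcadbdc')
  6 → (8, 'bcadbdc')
  7 → (2, 'bdbaadbcadbdc')
  8 → (12, 'bdc')
  9 → (14, 'c')
  10 → (9, 'cadbdc')
  11 → (3, 'dbaadbcadbdc')
  12 → (7, 'dbcadbdc')
  13 → (11, 'dbdc')
  14 → (13, 'dc')

SA = [5, 0, 6, 10, 4, 1, 8, 2, 12, 14, 9, 3, 7, 11, 13]
[i] adj suffixes → lcp
  [1] 5/0 → 1 ('a')
  [2] 0/6 → 1 ('a')
  [3] 6/10 → 3 ('adb')
  [4] 10/4 → 0 ('')
  [5] 4/1 → 1 ('b')
  [6] 1/8 → 1 ('b')
  [7] 8/2 → 1 ('b')
  [8] 2/12 → 2 ('bd')
  [9] 12/14 → 0 ('')
  [10] 14/9 → 1 ('c')
  [11] 9/3 → 0 ('')
  [12] 3/7 → 2 ('db')
  [13] 7/11 → 2 ('db')
  [14] 11/13 → 1 ('d')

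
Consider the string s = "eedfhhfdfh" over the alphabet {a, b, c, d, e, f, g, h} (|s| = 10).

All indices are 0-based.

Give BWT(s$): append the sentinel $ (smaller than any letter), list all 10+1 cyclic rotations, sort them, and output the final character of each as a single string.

rank  rotation     last
    0  $eedfhhfdfh  h
    1  dfh$eedfhhf  f
    2  dfhhfdfh$ee  e
    3  edfhhfdfh$e  e
    4  eedfhhfdfh$  $
    5  fdfh$eedfhh  h
    6  fh$eedfhhfd  d
    7  fhhfdfh$eed  d
    8  h$eedfhhfdf  f
    9  hfdfh$eedfh  h
   10  hhfdfh$eedf  f

hfee$hddfhf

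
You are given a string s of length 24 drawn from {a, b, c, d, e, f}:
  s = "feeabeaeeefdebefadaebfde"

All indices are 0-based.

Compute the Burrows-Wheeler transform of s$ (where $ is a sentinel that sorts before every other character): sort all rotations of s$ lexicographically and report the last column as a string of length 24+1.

eefdeaeeaffdebdafaebeebe$

rank  rotation                   last
    0  $feeabeaeeefdebefadaebfde  e
    1  abeaeeefdebefadaebfde$fee  e
    2  adaebfde$feeabeaeeefdebef  f
    3  aebfde$feeabeaeeefdebefad  d
    4  aeeefdebefadaebfde$feeabe  e
    5  beaeeefdebefadaebfde$feea  a
    6  befadaebfde$feeabeaeeefde  e
    7  bfde$feeabeaeeefdebefadae  e
    8  daebfde$feeabeaeeefdebefa  a
    9  de$feeabeaeeefdebefadaebf  f
   10  debefadaebfde$feeabeaeeef  f
   11  e$feeabeaeeefdebefadaebfd  d
   12  eabeaeeefdebefadaebfde$fe  e
   13  eaeeefdebefadaebfde$feeab  b
   14  ebefadaebfde$feeabeaeeefd  d
   15  ebfde$feeabeaeeefdebefada  a
   16  eeabeaeeefdebefadaebfde$f  f
   17  eeefdebefadaebfde$feeabea  a
   18  eefdebefadaebfde$feeabeae  e
   19  efadaebfde$feeabeaeeefdeb  b
   20  efdebefadaebfde$feeabeaee  e
   21  fadaebfde$feeabeaeeefdebe  e
   22  fde$feeabeaeeefdebefadaeb  b
   23  fdebefadaebfde$feeabeaeee  e
   24  feeabeaeeefdebefadaebfde$  $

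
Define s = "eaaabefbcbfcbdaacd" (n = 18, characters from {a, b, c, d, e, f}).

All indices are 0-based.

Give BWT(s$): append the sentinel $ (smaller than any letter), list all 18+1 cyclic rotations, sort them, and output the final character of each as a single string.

deadaafcacfbacb$beb

rank  rotation             last
    0  $eaaabefbcbfcbdaacd  d
    1  aaabefbcbfcbdaacd$e  e
    2  aabefbcbfcbdaacd$ea  a
    3  aacd$eaaabefbcbfcbd  d
    4  abefbcbfcbdaacd$eaa  a
    5  acd$eaaabefbcbfcbda  a
    6  bcbfcbdaacd$eaaabef  f
    7  bdaacd$eaaabefbcbfc  c
    8  befbcbfcbdaacd$eaaa  a
    9  bfcbdaacd$eaaabefbc  c
   10  cbdaacd$eaaabefbcbf  f
   11  cbfcbdaacd$eaaabefb  b
   12  cd$eaaabefbcbfcbdaa  a
   13  d$eaaabefbcbfcbdaac  c
   14  daacd$eaaabefbcbfcb  b
   15  eaaabefbcbfcbdaacd$  $
   16  efbcbfcbdaacd$eaaab  b
   17  fbcbfcbdaacd$eaaabe  e
   18  fcbdaacd$eaaabefbcb  b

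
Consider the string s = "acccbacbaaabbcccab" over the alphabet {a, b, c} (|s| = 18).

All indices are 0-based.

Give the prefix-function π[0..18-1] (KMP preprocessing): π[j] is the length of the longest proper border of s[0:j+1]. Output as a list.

π[0] = 0
j=1 s[j]='c': π[1]=0 (border '')
j=2 s[j]='c': π[2]=0 (border '')
j=3 s[j]='c': π[3]=0 (border '')
j=4 s[j]='b': π[4]=0 (border '')
j=5 s[j]='a': π[5]=1 (border 'a')
j=6 s[j]='c': π[6]=2 (border 'ac')
j=7 s[j]='b': k: 2→0; π[7]=0 (border '')
j=8 s[j]='a': π[8]=1 (border 'a')
j=9 s[j]='a': k: 1→0; π[9]=1 (border 'a')
j=10 s[j]='a': k: 1→0; π[10]=1 (border 'a')
j=11 s[j]='b': k: 1→0; π[11]=0 (border '')
j=12 s[j]='b': π[12]=0 (border '')
j=13 s[j]='c': π[13]=0 (border '')
j=14 s[j]='c': π[14]=0 (border '')
j=15 s[j]='c': π[15]=0 (border '')
j=16 s[j]='a': π[16]=1 (border 'a')
j=17 s[j]='b': k: 1→0; π[17]=0 (border '')

[0, 0, 0, 0, 0, 1, 2, 0, 1, 1, 1, 0, 0, 0, 0, 0, 1, 0]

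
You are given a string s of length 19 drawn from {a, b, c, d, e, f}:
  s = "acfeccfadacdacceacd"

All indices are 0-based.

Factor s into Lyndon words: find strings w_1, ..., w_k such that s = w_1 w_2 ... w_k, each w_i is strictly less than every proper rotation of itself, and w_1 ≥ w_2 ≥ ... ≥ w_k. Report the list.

emit factor 1: 'acfeccfad' (i=0, period=9)
emit factor 2: 'acd' (i=9, period=3)
emit factor 3: 'acceacd' (i=12, period=7)

["acfeccfad", "acd", "acceacd"]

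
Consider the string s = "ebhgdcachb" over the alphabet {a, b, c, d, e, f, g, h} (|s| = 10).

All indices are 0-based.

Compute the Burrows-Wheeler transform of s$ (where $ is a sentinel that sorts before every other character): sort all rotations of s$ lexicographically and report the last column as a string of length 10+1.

rank  rotation     last
    0  $ebhgdcachb  b
    1  achb$ebhgdc  c
    2  b$ebhgdcach  h
    3  bhgdcachb$e  e
    4  cachb$ebhgd  d
    5  chb$ebhgdca  a
    6  dcachb$ebhg  g
    7  ebhgdcachb$  $
    8  gdcachb$ebh  h
    9  hb$ebhgdcac  c
   10  hgdcachb$eb  b

bchedag$hcb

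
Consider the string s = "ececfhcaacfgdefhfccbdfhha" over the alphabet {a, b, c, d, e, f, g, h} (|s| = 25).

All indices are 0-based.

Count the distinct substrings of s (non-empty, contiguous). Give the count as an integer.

304

sorted suffixes:
  #0 SA[0]=24  'a'
  #1 SA[1]=7  'aacfgdefhfccbdfhha'
  #2 SA[2]=8  'acfgdefhfccbdfhha'
  #3 SA[3]=19  'bdfhha'
  #4 SA[4]=6  'caacfgdefhfccbdfhha'
  #5 SA[5]=18  'cbdfhha'
  #6 SA[6]=17  'ccbdfhha'
  #7 SA[7]=1  'cecfhcaacfgdefhfccbdfhha'
  #8 SA[8]=9  'cfgdefhfccbdfhha'
  #9 SA[9]=3  'cfhcaacfgdefhfccbdfhha'
  #10 SA[10]=12  'defhfccbdfhha'
  #11 SA[11]=20  'dfhha'
  #12 SA[12]=0  'ececfhcaacfgdefhfccbdfhha'
  #13 SA[13]=2  'ecfhcaacfgdefhfccbdfhha'
  #14 SA[14]=13  'efhfccbdfhha'
  #15 SA[15]=16  'fccbdfhha'
  #16 SA[16]=10  'fgdefhfccbdfhha'
  #17 SA[17]=4  'fhcaacfgdefhfccbdfhha'
  #18 SA[18]=14  'fhfccbdfhha'
  #19 SA[19]=21  'fhha'
  #20 SA[20]=11  'gdefhfccbdfhha'
  #21 SA[21]=23  'ha'
  #22 SA[22]=5  'hcaacfgdefhfccbdfhha'
  #23 SA[23]=15  'hfccbdfhha'
  #24 SA[24]=22  'hha'

SA = [24, 7, 8, 19, 6, 18, 17, 1, 9, 3, 12, 20, 0, 2, 13, 16, 10, 4, 14, 21, 11, 23, 5, 15, 22]
rank  pair      lcp
   1  s[24:],s[7:]  1  'a'
   2  s[7:],s[8:]  1  'a'
   3  s[8:],s[19:]  0  ''
   4  s[19:],s[6:]  0  ''
   5  s[6:],s[18:]  1  'c'
   6  s[18:],s[17:]  1  'c'
   7  s[17:],s[1:]  1  'c'
   8  s[1:],s[9:]  1  'c'
   9  s[9:],s[3:]  2  'cf'
  10  s[3:],s[12:]  0  ''
  11  s[12:],s[20:]  1  'd'
  12  s[20:],s[0:]  0  ''
  13  s[0:],s[2:]  2  'ec'
  14  s[2:],s[13:]  1  'e'
  15  s[13:],s[16:]  0  ''
  16  s[16:],s[10:]  1  'f'
  17  s[10:],s[4:]  1  'f'
  18  s[4:],s[14:]  2  'fh'
  19  s[14:],s[21:]  2  'fh'
  20  s[21:],s[11:]  0  ''
  21  s[11:],s[23:]  0  ''
  22  s[23:],s[5:]  1  'h'
  23  s[5:],s[15:]  1  'h'
  24  s[15:],s[22:]  1  'h'

n(n+1)/2 = 25·26/2 = 325
Σ LCP = 0 + 1 + 1 + 0 + 0 + 1 + 1 + 1 + 1 + 2 + 0 + 1 + 0 + 2 + 1 + 0 + 1 + 1 + 2 + 2 + 0 + 0 + 1 + 1 + 1 = 21
distinct = 325 − 21 = 304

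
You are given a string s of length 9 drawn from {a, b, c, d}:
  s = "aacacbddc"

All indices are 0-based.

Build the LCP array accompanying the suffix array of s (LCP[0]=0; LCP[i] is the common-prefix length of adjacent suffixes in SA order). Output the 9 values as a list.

rank | idx | suffix
   0 |   0 | aacacbddc
   1 |   1 | acacbddc
   2 |   3 | acbddc
   3 |   5 | bddc
   4 |   8 | c
   5 |   2 | cacbddc
   6 |   4 | cbddc
   7 |   7 | dc
   8 |   6 | ddc

SA = [0, 1, 3, 5, 8, 2, 4, 7, 6]
rank  pair      lcp
   1  s[0:],s[1:]  1  'a'
   2  s[1:],s[3:]  2  'ac'
   3  s[3:],s[5:]  0  ''
   4  s[5:],s[8:]  0  ''
   5  s[8:],s[2:]  1  'c'
   6  s[2:],s[4:]  1  'c'
   7  s[4:],s[7:]  0  ''
   8  s[7:],s[6:]  1  'd'

[0, 1, 2, 0, 0, 1, 1, 0, 1]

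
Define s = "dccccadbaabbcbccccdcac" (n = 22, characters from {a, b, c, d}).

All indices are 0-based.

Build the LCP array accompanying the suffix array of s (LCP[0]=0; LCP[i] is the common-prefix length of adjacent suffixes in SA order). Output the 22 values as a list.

sorted suffixes:
  #0 SA[0]=8  'aabbcbccccdcac'
  #1 SA[1]=9  'abbcbccccdcac'
  #2 SA[2]=20  'ac'
  #3 SA[3]=5  'adbaabbcbccccdcac'
  #4 SA[4]=7  'baabbcbccccdcac'
  #5 SA[5]=10  'bbcbccccdcac'
  #6 SA[6]=11  'bcbccccdcac'
  #7 SA[7]=13  'bccccdcac'
  #8 SA[8]=21  'c'
  #9 SA[9]=19  'cac'
  #10 SA[10]=4  'cadbaabbcbccccdcac'
  #11 SA[11]=12  'cbccccdcac'
  #12 SA[12]=3  'ccadbaabbcbccccdcac'
  #13 SA[13]=2  'cccadbaabbcbccccdcac'
  #14 SA[14]=1  'ccccadbaabbcbccccdcac'
  #15 SA[15]=14  'ccccdcac'
  #16 SA[16]=15  'cccdcac'
  #17 SA[17]=16  'ccdcac'
  #18 SA[18]=17  'cdcac'
  #19 SA[19]=6  'dbaabbcbccccdcac'
  #20 SA[20]=18  'dcac'
  #21 SA[21]=0  'dccccadbaabbcbccccdcac'

SA = [8, 9, 20, 5, 7, 10, 11, 13, 21, 19, 4, 12, 3, 2, 1, 14, 15, 16, 17, 6, 18, 0]
rank  pair      lcp
   1  s[8:],s[9:]  1  'a'
   2  s[9:],s[20:]  1  'a'
   3  s[20:],s[5:]  1  'a'
   4  s[5:],s[7:]  0  ''
   5  s[7:],s[10:]  1  'b'
   6  s[10:],s[11:]  1  'b'
   7  s[11:],s[13:]  2  'bc'
   8  s[13:],s[21:]  0  ''
   9  s[21:],s[19:]  1  'c'
  10  s[19:],s[4:]  2  'ca'
  11  s[4:],s[12:]  1  'c'
  12  s[12:],s[3:]  1  'c'
  13  s[3:],s[2:]  2  'cc'
  14  s[2:],s[1:]  3  'ccc'
  15  s[1:],s[14:]  4  'cccc'
  16  s[14:],s[15:]  3  'ccc'
  17  s[15:],s[16:]  2  'cc'
  18  s[16:],s[17:]  1  'c'
  19  s[17:],s[6:]  0  ''
  20  s[6:],s[18:]  1  'd'
  21  s[18:],s[0:]  2  'dc'

[0, 1, 1, 1, 0, 1, 1, 2, 0, 1, 2, 1, 1, 2, 3, 4, 3, 2, 1, 0, 1, 2]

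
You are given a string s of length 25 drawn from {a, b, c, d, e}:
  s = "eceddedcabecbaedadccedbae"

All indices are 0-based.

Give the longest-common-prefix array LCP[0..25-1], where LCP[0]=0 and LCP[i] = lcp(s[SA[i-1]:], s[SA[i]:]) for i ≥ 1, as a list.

rank→(start, suffix):
  0 → (8, 'abecbaedadccedbae')
  1 → (16, 'adccedbae')
  2 → (23, 'ae')
  3 → (13, 'aedadccedbae')
  4 → (22, 'bae')
  5 → (12, 'baedadccedbae')
  6 → (9, 'becbaedadccedbae')
  7 → (7, 'cabecbaedadccedbae')
  8 → (11, 'cbaedadccedbae')
  9 → (18, 'ccedbae')
  10 → (19, 'cedbae')
  11 → (1, 'ceddedcabecbaedadccedbae')
  12 → (15, 'dadccedbae')
  13 → (21, 'dbae')
  14 → (6, 'dcabecbaedadccedbae')
  15 → (17, 'dccedbae')
  16 → (3, 'ddedcabecbaedadccedbae')
  17 → (4, 'dedcabecbaedadccedbae')
  18 → (24, 'e')
  19 → (10, 'ecbaedadccedbae')
  20 → (0, 'eceddedcabecbaedadccedbae')
  21 → (14, 'edadccedbae')
  22 → (20, 'edbae')
  23 → (5, 'edcabecbaedadccedbae')
  24 → (2, 'eddedcabecbaedadccedbae')

SA = [8, 16, 23, 13, 22, 12, 9, 7, 11, 18, 19, 1, 15, 21, 6, 17, 3, 4, 24, 10, 0, 14, 20, 5, 2]
[i] adj suffixes → lcp
  [1] 8/16 → 1 ('a')
  [2] 16/23 → 1 ('a')
  [3] 23/13 → 2 ('ae')
  [4] 13/22 → 0 ('')
  [5] 22/12 → 3 ('bae')
  [6] 12/9 → 1 ('b')
  [7] 9/7 → 0 ('')
  [8] 7/11 → 1 ('c')
  [9] 11/18 → 1 ('c')
  [10] 18/19 → 1 ('c')
  [11] 19/1 → 3 ('ced')
  [12] 1/15 → 0 ('')
  [13] 15/21 → 1 ('d')
  [14] 21/6 → 1 ('d')
  [15] 6/17 → 2 ('dc')
  [16] 17/3 → 1 ('d')
  [17] 3/4 → 1 ('d')
  [18] 4/24 → 0 ('')
  [19] 24/10 → 1 ('e')
  [20] 10/0 → 2 ('ec')
  [21] 0/14 → 1 ('e')
  [22] 14/20 → 2 ('ed')
  [23] 20/5 → 2 ('ed')
  [24] 5/2 → 2 ('ed')

[0, 1, 1, 2, 0, 3, 1, 0, 1, 1, 1, 3, 0, 1, 1, 2, 1, 1, 0, 1, 2, 1, 2, 2, 2]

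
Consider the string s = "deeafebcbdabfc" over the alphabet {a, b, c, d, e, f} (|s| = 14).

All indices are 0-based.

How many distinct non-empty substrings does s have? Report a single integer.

rank→(start, suffix):
  0 → (10, 'abfc')
  1 → (3, 'afebcbdabfc')
  2 → (6, 'bcbdabfc')
  3 → (8, 'bdabfc')
  4 → (11, 'bfc')
  5 → (13, 'c')
  6 → (7, 'cbdabfc')
  7 → (9, 'dabfc')
  8 → (0, 'deeafebcbdabfc')
  9 → (2, 'eafebcbdabfc')
  10 → (5, 'ebcbdabfc')
  11 → (1, 'eeafebcbdabfc')
  12 → (12, 'fc')
  13 → (4, 'febcbdabfc')

SA = [10, 3, 6, 8, 11, 13, 7, 9, 0, 2, 5, 1, 12, 4]
[i] adj suffixes → lcp
  [1] 10/3 → 1 ('a')
  [2] 3/6 → 0 ('')
  [3] 6/8 → 1 ('b')
  [4] 8/11 → 1 ('b')
  [5] 11/13 → 0 ('')
  [6] 13/7 → 1 ('c')
  [7] 7/9 → 0 ('')
  [8] 9/0 → 1 ('d')
  [9] 0/2 → 0 ('')
  [10] 2/5 → 1 ('e')
  [11] 5/1 → 1 ('e')
  [12] 1/12 → 0 ('')
  [13] 12/4 → 1 ('f')

n(n+1)/2 = 14·15/2 = 105
Σ LCP = 0 + 1 + 0 + 1 + 1 + 0 + 1 + 0 + 1 + 0 + 1 + 1 + 0 + 1 = 8
distinct = 105 − 8 = 97

97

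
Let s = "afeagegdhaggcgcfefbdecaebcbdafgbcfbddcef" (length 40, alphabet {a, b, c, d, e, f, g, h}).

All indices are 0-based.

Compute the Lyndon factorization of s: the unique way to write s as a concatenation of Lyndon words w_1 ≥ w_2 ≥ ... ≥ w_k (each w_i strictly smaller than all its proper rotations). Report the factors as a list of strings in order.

emit factor 1: 'afeagegdhaggcgcfefbdec' (i=0, period=22)
emit factor 2: 'aebcbdafgbcfbddcef' (i=22, period=18)

["afeagegdhaggcgcfefbdec", "aebcbdafgbcfbddcef"]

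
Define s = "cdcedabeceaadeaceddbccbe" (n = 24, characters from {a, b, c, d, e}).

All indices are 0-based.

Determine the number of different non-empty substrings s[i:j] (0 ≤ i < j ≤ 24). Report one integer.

rank | idx | suffix
   0 |  10 | aadeaceddbccbe
   1 |   5 | abeceaadeaceddbccbe
   2 |  14 | aceddbccbe
   3 |  11 | adeaceddbccbe
   4 |  19 | bccbe
   5 |  22 | be
   6 |   6 | beceaadeaceddbccbe
   7 |  21 | cbe
   8 |  20 | ccbe
   9 |   0 | cdcedabeceaadeaceddbccbe
  10 |   8 | ceaadeaceddbccbe
  11 |   2 | cedabeceaadeaceddbccbe
  12 |  15 | ceddbccbe
  13 |   4 | dabeceaadeaceddbccbe
  14 |  18 | dbccbe
  15 |   1 | dcedabeceaadeaceddbccbe
  16 |  17 | ddbccbe
  17 |  12 | deaceddbccbe
  18 |  23 | e
  19 |   9 | eaadeaceddbccbe
  20 |  13 | eaceddbccbe
  21 |   7 | eceaadeaceddbccbe
  22 |   3 | edabeceaadeaceddbccbe
  23 |  16 | eddbccbe

SA = [10, 5, 14, 11, 19, 22, 6, 21, 20, 0, 8, 2, 15, 4, 18, 1, 17, 12, 23, 9, 13, 7, 3, 16]
i: (SA[i-1],SA[i]) lcp shared
  1: (10,5) 1 'a'
  2: (5,14) 1 'a'
  3: (14,11) 1 'a'
  4: (11,19) 0 ''
  5: (19,22) 1 'b'
  6: (22,6) 2 'be'
  7: (6,21) 0 ''
  8: (21,20) 1 'c'
  9: (20,0) 1 'c'
  10: (0,8) 1 'c'
  11: (8,2) 2 'ce'
  12: (2,15) 3 'ced'
  13: (15,4) 0 ''
  14: (4,18) 1 'd'
  15: (18,1) 1 'd'
  16: (1,17) 1 'd'
  17: (17,12) 1 'd'
  18: (12,23) 0 ''
  19: (23,9) 1 'e'
  20: (9,13) 2 'ea'
  21: (13,7) 1 'e'
  22: (7,3) 1 'e'
  23: (3,16) 2 'ed'

n(n+1)/2 = 24·25/2 = 300
Σ LCP = 0 + 1 + 1 + 1 + 0 + 1 + 2 + 0 + 1 + 1 + 1 + 2 + 3 + 0 + 1 + 1 + 1 + 1 + 0 + 1 + 2 + 1 + 1 + 2 = 25
distinct = 300 − 25 = 275

275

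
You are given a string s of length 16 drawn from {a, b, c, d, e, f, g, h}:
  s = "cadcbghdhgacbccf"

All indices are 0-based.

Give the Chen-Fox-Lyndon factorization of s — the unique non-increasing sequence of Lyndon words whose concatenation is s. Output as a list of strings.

["c", "adcbghdhg", "acbccf"]

emit factor 1: 'c' (i=0, period=1)
emit factor 2: 'adcbghdhg' (i=1, period=9)
emit factor 3: 'acbccf' (i=10, period=6)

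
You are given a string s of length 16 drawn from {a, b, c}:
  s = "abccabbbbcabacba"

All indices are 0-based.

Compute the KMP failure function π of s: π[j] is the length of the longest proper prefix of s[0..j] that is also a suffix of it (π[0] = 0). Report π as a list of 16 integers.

[0, 0, 0, 0, 1, 2, 0, 0, 0, 0, 1, 2, 1, 0, 0, 1]

π[0] = 0
j=1 s[j]='b': π[1]=0 (border '')
j=2 s[j]='c': π[2]=0 (border '')
j=3 s[j]='c': π[3]=0 (border '')
j=4 s[j]='a': π[4]=1 (border 'a')
j=5 s[j]='b': π[5]=2 (border 'ab')
j=6 s[j]='b': k: 2→0; π[6]=0 (border '')
j=7 s[j]='b': π[7]=0 (border '')
j=8 s[j]='b': π[8]=0 (border '')
j=9 s[j]='c': π[9]=0 (border '')
j=10 s[j]='a': π[10]=1 (border 'a')
j=11 s[j]='b': π[11]=2 (border 'ab')
j=12 s[j]='a': k: 2→0; π[12]=1 (border 'a')
j=13 s[j]='c': k: 1→0; π[13]=0 (border '')
j=14 s[j]='b': π[14]=0 (border '')
j=15 s[j]='a': π[15]=1 (border 'a')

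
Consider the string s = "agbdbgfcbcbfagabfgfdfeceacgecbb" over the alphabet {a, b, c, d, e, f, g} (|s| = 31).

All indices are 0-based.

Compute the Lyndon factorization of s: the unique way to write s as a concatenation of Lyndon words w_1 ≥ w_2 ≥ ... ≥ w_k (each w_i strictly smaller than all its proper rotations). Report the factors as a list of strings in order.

emit factor 1: 'agbdbgfcbcbf' (i=0, period=12)
emit factor 2: 'ag' (i=12, period=2)
emit factor 3: 'abfgfdfeceacgecbb' (i=14, period=17)

["agbdbgfcbcbf", "ag", "abfgfdfeceacgecbb"]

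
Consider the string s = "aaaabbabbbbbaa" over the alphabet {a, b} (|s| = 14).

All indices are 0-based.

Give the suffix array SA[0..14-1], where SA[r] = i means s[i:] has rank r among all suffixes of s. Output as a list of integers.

[13, 12, 0, 1, 2, 3, 6, 11, 5, 10, 4, 9, 8, 7]

rank | idx | suffix
   0 |  13 | a
   1 |  12 | aa
   2 |   0 | aaaabbabbbbbaa
   3 |   1 | aaabbabbbbbaa
   4 |   2 | aabbabbbbbaa
   5 |   3 | abbabbbbbaa
   6 |   6 | abbbbbaa
   7 |  11 | baa
   8 |   5 | babbbbbaa
   9 |  10 | bbaa
  10 |   4 | bbabbbbbaa
  11 |   9 | bbbaa
  12 |   8 | bbbbaa
  13 |   7 | bbbbbaa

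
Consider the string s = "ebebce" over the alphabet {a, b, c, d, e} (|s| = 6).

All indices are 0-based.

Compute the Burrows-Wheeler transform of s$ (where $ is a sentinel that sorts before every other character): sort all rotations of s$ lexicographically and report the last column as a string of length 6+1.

rank  rotation last
    0  $ebebce  e
    1  bce$ebe  e
    2  bebce$e  e
    3  ce$ebeb  b
    4  e$ebebc  c
    5  ebce$eb  b
    6  ebebce$  $

eeebcb$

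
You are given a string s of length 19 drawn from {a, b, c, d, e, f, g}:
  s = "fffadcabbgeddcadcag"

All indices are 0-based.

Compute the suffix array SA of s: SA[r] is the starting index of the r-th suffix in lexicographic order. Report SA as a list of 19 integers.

sorted suffixes:
  #0 SA[0]=6  'abbgeddcadcag'
  #1 SA[1]=3  'adcabbgeddcadcag'
  #2 SA[2]=14  'adcag'
  #3 SA[3]=17  'ag'
  #4 SA[4]=7  'bbgeddcadcag'
  #5 SA[5]=8  'bgeddcadcag'
  #6 SA[6]=5  'cabbgeddcadcag'
  #7 SA[7]=13  'cadcag'
  #8 SA[8]=16  'cag'
  #9 SA[9]=4  'dcabbgeddcadcag'
  #10 SA[10]=12  'dcadcag'
  #11 SA[11]=15  'dcag'
  #12 SA[12]=11  'ddcadcag'
  #13 SA[13]=10  'eddcadcag'
  #14 SA[14]=2  'fadcabbgeddcadcag'
  #15 SA[15]=1  'ffadcabbgeddcadcag'
  #16 SA[16]=0  'fffadcabbgeddcadcag'
  #17 SA[17]=18  'g'
  #18 SA[18]=9  'geddcadcag'

[6, 3, 14, 17, 7, 8, 5, 13, 16, 4, 12, 15, 11, 10, 2, 1, 0, 18, 9]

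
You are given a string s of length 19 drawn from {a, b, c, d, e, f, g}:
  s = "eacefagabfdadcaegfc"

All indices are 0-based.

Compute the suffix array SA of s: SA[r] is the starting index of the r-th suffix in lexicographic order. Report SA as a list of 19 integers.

rank→(start, suffix):
  0 → (7, 'abfdadcaegfc')
  1 → (1, 'acefagabfdadcaegfc')
  2 → (11, 'adcaegfc')
  3 → (14, 'aegfc')
  4 → (5, 'agabfdadcaegfc')
  5 → (8, 'bfdadcaegfc')
  6 → (18, 'c')
  7 → (13, 'caegfc')
  8 → (2, 'cefagabfdadcaegfc')
  9 → (10, 'dadcaegfc')
  10 → (12, 'dcaegfc')
  11 → (0, 'eacefagabfdadcaegfc')
  12 → (3, 'efagabfdadcaegfc')
  13 → (15, 'egfc')
  14 → (4, 'fagabfdadcaegfc')
  15 → (17, 'fc')
  16 → (9, 'fdadcaegfc')
  17 → (6, 'gabfdadcaegfc')
  18 → (16, 'gfc')

[7, 1, 11, 14, 5, 8, 18, 13, 2, 10, 12, 0, 3, 15, 4, 17, 9, 6, 16]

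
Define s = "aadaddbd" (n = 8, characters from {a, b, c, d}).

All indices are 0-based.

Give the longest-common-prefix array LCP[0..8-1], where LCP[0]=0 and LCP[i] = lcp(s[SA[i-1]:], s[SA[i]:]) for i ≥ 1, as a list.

[0, 1, 2, 0, 0, 1, 1, 1]

rank→(start, suffix):
  0 → (0, 'aadaddbd')
  1 → (1, 'adaddbd')
  2 → (3, 'addbd')
  3 → (6, 'bd')
  4 → (7, 'd')
  5 → (2, 'daddbd')
  6 → (5, 'dbd')
  7 → (4, 'ddbd')

SA = [0, 1, 3, 6, 7, 2, 5, 4]
[i] adj suffixes → lcp
  [1] 0/1 → 1 ('a')
  [2] 1/3 → 2 ('ad')
  [3] 3/6 → 0 ('')
  [4] 6/7 → 0 ('')
  [5] 7/2 → 1 ('d')
  [6] 2/5 → 1 ('d')
  [7] 5/4 → 1 ('d')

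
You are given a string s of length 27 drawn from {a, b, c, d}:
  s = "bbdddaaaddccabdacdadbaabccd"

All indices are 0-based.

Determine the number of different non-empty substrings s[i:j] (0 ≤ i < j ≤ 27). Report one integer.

344

rank→(start, suffix):
  0 → (5, 'aaaddccabdacdadbaabccd')
  1 → (21, 'aabccd')
  2 → (6, 'aaddccabdacdadbaabccd')
  3 → (22, 'abccd')
  4 → (12, 'abdacdadbaabccd')
  5 → (15, 'acdadbaabccd')
  6 → (18, 'adbaabccd')
  7 → (7, 'addccabdacdadbaabccd')
  8 → (20, 'baabccd')
  9 → (0, 'bbdddaaaddccabdacdadbaabccd')
  10 → (23, 'bccd')
  11 → (13, 'bdacdadbaabccd')
  12 → (1, 'bdddaaaddccabdacdadbaabccd')
  13 → (11, 'cabdacdadbaabccd')
  14 → (10, 'ccabdacdadbaabccd')
  15 → (24, 'ccd')
  16 → (25, 'cd')
  17 → (16, 'cdadbaabccd')
  18 → (26, 'd')
  19 → (4, 'daaaddccabdacdadbaabccd')
  20 → (14, 'dacdadbaabccd')
  21 → (17, 'dadbaabccd')
  22 → (19, 'dbaabccd')
  23 → (9, 'dccabdacdadbaabccd')
  24 → (3, 'ddaaaddccabdacdadbaabccd')
  25 → (8, 'ddccabdacdadbaabccd')
  26 → (2, 'dddaaaddccabdacdadbaabccd')

SA = [5, 21, 6, 22, 12, 15, 18, 7, 20, 0, 23, 13, 1, 11, 10, 24, 25, 16, 26, 4, 14, 17, 19, 9, 3, 8, 2]
[i] adj suffixes → lcp
  [1] 5/21 → 2 ('aa')
  [2] 21/6 → 2 ('aa')
  [3] 6/22 → 1 ('a')
  [4] 22/12 → 2 ('ab')
  [5] 12/15 → 1 ('a')
  [6] 15/18 → 1 ('a')
  [7] 18/7 → 2 ('ad')
  [8] 7/20 → 0 ('')
  [9] 20/0 → 1 ('b')
  [10] 0/23 → 1 ('b')
  [11] 23/13 → 1 ('b')
  [12] 13/1 → 2 ('bd')
  [13] 1/11 → 0 ('')
  [14] 11/10 → 1 ('c')
  [15] 10/24 → 2 ('cc')
  [16] 24/25 → 1 ('c')
  [17] 25/16 → 2 ('cd')
  [18] 16/26 → 0 ('')
  [19] 26/4 → 1 ('d')
  [20] 4/14 → 2 ('da')
  [21] 14/17 → 2 ('da')
  [22] 17/19 → 1 ('d')
  [23] 19/9 → 1 ('d')
  [24] 9/3 → 1 ('d')
  [25] 3/8 → 2 ('dd')
  [26] 8/2 → 2 ('dd')

n(n+1)/2 = 27·28/2 = 378
Σ LCP = 0 + 2 + 2 + 1 + 2 + 1 + 1 + 2 + 0 + 1 + 1 + 1 + 2 + 0 + 1 + 2 + 1 + 2 + 0 + 1 + 2 + 2 + 1 + 1 + 1 + 2 + 2 = 34
distinct = 378 − 34 = 344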